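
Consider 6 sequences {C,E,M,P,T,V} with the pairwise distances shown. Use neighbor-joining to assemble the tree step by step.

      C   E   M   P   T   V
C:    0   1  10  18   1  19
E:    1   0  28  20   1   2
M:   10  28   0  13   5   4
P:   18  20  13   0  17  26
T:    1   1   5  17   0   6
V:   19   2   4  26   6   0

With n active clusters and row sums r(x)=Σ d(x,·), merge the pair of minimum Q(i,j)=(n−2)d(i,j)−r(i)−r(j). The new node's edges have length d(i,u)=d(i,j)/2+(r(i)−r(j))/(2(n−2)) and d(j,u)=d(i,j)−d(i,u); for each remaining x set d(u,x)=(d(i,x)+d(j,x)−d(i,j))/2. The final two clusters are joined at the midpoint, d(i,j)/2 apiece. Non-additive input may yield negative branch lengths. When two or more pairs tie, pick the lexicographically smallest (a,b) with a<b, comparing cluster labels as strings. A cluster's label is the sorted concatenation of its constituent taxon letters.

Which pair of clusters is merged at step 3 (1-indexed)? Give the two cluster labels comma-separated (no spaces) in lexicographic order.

step 1: merge (M,P) at d=13, Q=-102; branch lengths M→9/4, P→43/4; new cluster MP
  updated: d(C,MP)=15/2, d(E,MP)=35/2, d(MP,T)=9/2, d(MP,V)=17/2
step 2: merge (E,V) at d=2, Q=-51; branch lengths E→-4/3, V→10/3; new cluster EV
  updated: d(C,EV)=9, d(EV,MP)=12, d(EV,T)=5/2
step 3: merge (C,MP) at d=15/2, Q=-53/2; branch lengths C→17/8, MP→43/8; new cluster CMP
  updated: d(CMP,EV)=27/4, d(CMP,T)=-1
step 4: merge (CMP,EV) at d=27/4, Q=-33/4; branch lengths CMP→13/8, EV→41/8; new cluster CEMPV
  updated: d(CEMPV,T)=-21/8
step 5: merge (CEMPV,T) at d=-21/8; branch lengths CEMPV→-21/16, T→-21/16; new cluster CEMPTV
final tree: (((C:17/8,(M:9/4,P:43/4):43/8):13/8,(E:-4/3,V:10/3):41/8):-21/16,T:-21/16)
total length: 213/8

C,MP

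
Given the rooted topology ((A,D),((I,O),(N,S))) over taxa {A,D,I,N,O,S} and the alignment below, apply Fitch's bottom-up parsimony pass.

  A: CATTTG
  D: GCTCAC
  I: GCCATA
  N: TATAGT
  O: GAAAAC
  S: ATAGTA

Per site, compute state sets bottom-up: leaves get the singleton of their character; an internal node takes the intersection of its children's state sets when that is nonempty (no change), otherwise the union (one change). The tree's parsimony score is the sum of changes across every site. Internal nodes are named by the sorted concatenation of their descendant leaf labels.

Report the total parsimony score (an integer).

[col 0] AD: children A:{C}, D:{G} ∪→ {C,G}; cost 1
[col 0] IO: children I:{G}, O:{G} ∩→ {G}; cost 0
[col 0] NS: children N:{T}, S:{A} ∪→ {A,T}; cost 1
[col 0] INOS: children IO:{G}, NS:{A,T} ∪→ {A,G,T}; cost 1
[col 0] ADINOS: children AD:{C,G}, INOS:{A,G,T} ∩→ {G}; cost 0
[col 1] AD: children A:{A}, D:{C} ∪→ {A,C}; cost 1
[col 1] IO: children I:{C}, O:{A} ∪→ {A,C}; cost 1
[col 1] NS: children N:{A}, S:{T} ∪→ {A,T}; cost 1
[col 1] INOS: children IO:{A,C}, NS:{A,T} ∩→ {A}; cost 0
[col 1] ADINOS: children AD:{A,C}, INOS:{A} ∩→ {A}; cost 0
[col 2] AD: children A:{T}, D:{T} ∩→ {T}; cost 0
[col 2] IO: children I:{C}, O:{A} ∪→ {A,C}; cost 1
[col 2] NS: children N:{T}, S:{A} ∪→ {A,T}; cost 1
[col 2] INOS: children IO:{A,C}, NS:{A,T} ∩→ {A}; cost 0
[col 2] ADINOS: children AD:{T}, INOS:{A} ∪→ {A,T}; cost 1
[col 3] AD: children A:{T}, D:{C} ∪→ {C,T}; cost 1
[col 3] IO: children I:{A}, O:{A} ∩→ {A}; cost 0
[col 3] NS: children N:{A}, S:{G} ∪→ {A,G}; cost 1
[col 3] INOS: children IO:{A}, NS:{A,G} ∩→ {A}; cost 0
[col 3] ADINOS: children AD:{C,T}, INOS:{A} ∪→ {A,C,T}; cost 1
[col 4] AD: children A:{T}, D:{A} ∪→ {A,T}; cost 1
[col 4] IO: children I:{T}, O:{A} ∪→ {A,T}; cost 1
[col 4] NS: children N:{G}, S:{T} ∪→ {G,T}; cost 1
[col 4] INOS: children IO:{A,T}, NS:{G,T} ∩→ {T}; cost 0
[col 4] ADINOS: children AD:{A,T}, INOS:{T} ∩→ {T}; cost 0
[col 5] AD: children A:{G}, D:{C} ∪→ {C,G}; cost 1
[col 5] IO: children I:{A}, O:{C} ∪→ {A,C}; cost 1
[col 5] NS: children N:{T}, S:{A} ∪→ {A,T}; cost 1
[col 5] INOS: children IO:{A,C}, NS:{A,T} ∩→ {A}; cost 0
[col 5] ADINOS: children AD:{C,G}, INOS:{A} ∪→ {A,C,G}; cost 1
per-site changes: [3, 3, 3, 3, 3, 4]; total = 19

19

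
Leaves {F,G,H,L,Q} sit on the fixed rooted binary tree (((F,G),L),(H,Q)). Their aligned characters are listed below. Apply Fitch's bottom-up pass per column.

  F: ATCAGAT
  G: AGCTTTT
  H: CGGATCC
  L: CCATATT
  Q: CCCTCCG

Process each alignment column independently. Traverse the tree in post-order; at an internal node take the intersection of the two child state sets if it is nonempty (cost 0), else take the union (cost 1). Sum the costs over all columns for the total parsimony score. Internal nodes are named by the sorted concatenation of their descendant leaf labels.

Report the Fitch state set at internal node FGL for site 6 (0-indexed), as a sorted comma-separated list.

FG@0: {A} ∩ {A} = {A} (intersection, +0)
FGL@0: {A} ∪ {C} = {A,C} (union, +1)
HQ@0: {C} ∩ {C} = {C} (intersection, +0)
FGHLQ@0: {A,C} ∩ {C} = {C} (intersection, +0)
FG@1: {T} ∪ {G} = {G,T} (union, +1)
FGL@1: {G,T} ∪ {C} = {C,G,T} (union, +1)
HQ@1: {G} ∪ {C} = {C,G} (union, +1)
FGHLQ@1: {C,G,T} ∩ {C,G} = {C,G} (intersection, +0)
FG@2: {C} ∩ {C} = {C} (intersection, +0)
FGL@2: {C} ∪ {A} = {A,C} (union, +1)
HQ@2: {G} ∪ {C} = {C,G} (union, +1)
FGHLQ@2: {A,C} ∩ {C,G} = {C} (intersection, +0)
FG@3: {A} ∪ {T} = {A,T} (union, +1)
FGL@3: {A,T} ∩ {T} = {T} (intersection, +0)
HQ@3: {A} ∪ {T} = {A,T} (union, +1)
FGHLQ@3: {T} ∩ {A,T} = {T} (intersection, +0)
FG@4: {G} ∪ {T} = {G,T} (union, +1)
FGL@4: {G,T} ∪ {A} = {A,G,T} (union, +1)
HQ@4: {T} ∪ {C} = {C,T} (union, +1)
FGHLQ@4: {A,G,T} ∩ {C,T} = {T} (intersection, +0)
FG@5: {A} ∪ {T} = {A,T} (union, +1)
FGL@5: {A,T} ∩ {T} = {T} (intersection, +0)
HQ@5: {C} ∩ {C} = {C} (intersection, +0)
FGHLQ@5: {T} ∪ {C} = {C,T} (union, +1)
FG@6: {T} ∩ {T} = {T} (intersection, +0)
FGL@6: {T} ∩ {T} = {T} (intersection, +0)
HQ@6: {C} ∪ {G} = {C,G} (union, +1)
FGHLQ@6: {T} ∪ {C,G} = {C,G,T} (union, +1)
per-site changes: [1, 3, 2, 2, 3, 2, 2]; total = 15

T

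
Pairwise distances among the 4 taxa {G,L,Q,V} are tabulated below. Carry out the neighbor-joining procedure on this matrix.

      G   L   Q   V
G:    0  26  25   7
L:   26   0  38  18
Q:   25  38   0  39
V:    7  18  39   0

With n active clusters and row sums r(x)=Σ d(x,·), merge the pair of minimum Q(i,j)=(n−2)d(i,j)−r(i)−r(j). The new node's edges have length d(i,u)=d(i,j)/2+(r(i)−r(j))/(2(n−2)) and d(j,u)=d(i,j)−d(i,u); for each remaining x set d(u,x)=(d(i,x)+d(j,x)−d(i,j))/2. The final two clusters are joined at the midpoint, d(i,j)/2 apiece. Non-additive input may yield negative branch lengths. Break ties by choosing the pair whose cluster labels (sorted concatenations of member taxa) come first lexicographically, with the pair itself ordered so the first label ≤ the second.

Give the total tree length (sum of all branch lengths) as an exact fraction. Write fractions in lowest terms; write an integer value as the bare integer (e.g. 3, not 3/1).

49

step 1: merge (G,Q) at d=25, Q=-110; branch lengths G→3/2, Q→47/2; new cluster GQ
  updated: d(GQ,L)=39/2, d(GQ,V)=21/2
step 2: merge (GQ,L) at d=39/2, Q=-48; branch lengths GQ→6, L→27/2; new cluster GLQ
  updated: d(GLQ,V)=9/2
step 3: merge (GLQ,V) at d=9/2; branch lengths GLQ→9/4, V→9/4; new cluster GLQV
final tree: (((G:3/2,Q:47/2):6,L:27/2):9/4,V:9/4)
total length: 49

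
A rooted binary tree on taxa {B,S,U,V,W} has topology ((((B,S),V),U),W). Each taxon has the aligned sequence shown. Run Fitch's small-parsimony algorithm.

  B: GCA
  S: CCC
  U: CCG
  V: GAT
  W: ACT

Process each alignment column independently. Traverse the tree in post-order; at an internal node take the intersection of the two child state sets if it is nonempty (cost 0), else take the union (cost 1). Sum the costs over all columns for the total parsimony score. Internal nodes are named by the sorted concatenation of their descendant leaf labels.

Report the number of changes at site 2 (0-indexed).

3

[col 0] BS: children B:{G}, S:{C} ∪→ {C,G}; cost 1
[col 0] BSV: children BS:{C,G}, V:{G} ∩→ {G}; cost 0
[col 0] BSUV: children BSV:{G}, U:{C} ∪→ {C,G}; cost 1
[col 0] BSUVW: children BSUV:{C,G}, W:{A} ∪→ {A,C,G}; cost 1
[col 1] BS: children B:{C}, S:{C} ∩→ {C}; cost 0
[col 1] BSV: children BS:{C}, V:{A} ∪→ {A,C}; cost 1
[col 1] BSUV: children BSV:{A,C}, U:{C} ∩→ {C}; cost 0
[col 1] BSUVW: children BSUV:{C}, W:{C} ∩→ {C}; cost 0
[col 2] BS: children B:{A}, S:{C} ∪→ {A,C}; cost 1
[col 2] BSV: children BS:{A,C}, V:{T} ∪→ {A,C,T}; cost 1
[col 2] BSUV: children BSV:{A,C,T}, U:{G} ∪→ {A,C,G,T}; cost 1
[col 2] BSUVW: children BSUV:{A,C,G,T}, W:{T} ∩→ {T}; cost 0
per-site changes: [3, 1, 3]; total = 7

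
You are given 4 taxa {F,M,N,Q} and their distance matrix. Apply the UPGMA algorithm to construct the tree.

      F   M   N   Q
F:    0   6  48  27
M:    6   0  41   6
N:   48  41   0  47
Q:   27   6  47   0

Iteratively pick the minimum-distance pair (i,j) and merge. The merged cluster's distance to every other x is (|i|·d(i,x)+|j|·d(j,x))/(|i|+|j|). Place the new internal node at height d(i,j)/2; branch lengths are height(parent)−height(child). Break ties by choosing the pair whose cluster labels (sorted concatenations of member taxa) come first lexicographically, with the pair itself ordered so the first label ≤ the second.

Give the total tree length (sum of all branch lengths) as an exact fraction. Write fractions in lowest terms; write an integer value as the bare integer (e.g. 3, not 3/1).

679/12

iteration 1: select F,M (d=6); attach at lengths (3, 3); label the merged cluster FM
  updated: d(FM,N)=89/2, d(FM,Q)=33/2
iteration 2: select FM,Q (d=33/2); attach at lengths (21/4, 33/4); label the merged cluster FMQ
  updated: d(FMQ,N)=136/3
iteration 3: select FMQ,N (d=136/3); attach at lengths (173/12, 68/3); label the merged cluster FMNQ
final tree: (((F:3,M:3):21/4,Q:33/4):173/12,N:68/3)
total length: 679/12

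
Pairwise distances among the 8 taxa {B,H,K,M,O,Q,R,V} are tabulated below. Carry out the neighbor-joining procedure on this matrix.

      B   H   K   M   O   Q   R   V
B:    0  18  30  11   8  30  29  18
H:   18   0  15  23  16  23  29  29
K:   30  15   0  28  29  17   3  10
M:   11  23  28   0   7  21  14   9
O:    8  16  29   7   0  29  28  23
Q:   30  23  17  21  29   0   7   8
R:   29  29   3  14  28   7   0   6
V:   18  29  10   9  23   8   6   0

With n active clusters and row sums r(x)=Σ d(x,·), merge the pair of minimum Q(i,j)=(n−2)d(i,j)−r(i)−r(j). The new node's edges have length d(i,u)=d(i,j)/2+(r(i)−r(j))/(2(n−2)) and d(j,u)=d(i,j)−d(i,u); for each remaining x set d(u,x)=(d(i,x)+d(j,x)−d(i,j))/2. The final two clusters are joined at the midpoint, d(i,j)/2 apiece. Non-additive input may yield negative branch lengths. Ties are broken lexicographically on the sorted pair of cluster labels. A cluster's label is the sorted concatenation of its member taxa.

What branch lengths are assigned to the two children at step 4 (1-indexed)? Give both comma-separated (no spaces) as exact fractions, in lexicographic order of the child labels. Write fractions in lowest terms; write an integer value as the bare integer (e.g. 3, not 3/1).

step 1: merge (B,O) at d=8, Q=-236; branch lengths B→13/3, O→11/3; new cluster BO
  updated: d(BO,H)=13, d(BO,K)=51/2, d(BO,M)=5, d(BO,Q)=51/2, d(BO,R)=49/2, d(BO,V)=33/2
step 2: merge (BO,M) at d=5, Q=-185; branch lengths BO→7/2, M→3/2; new cluster BMO
  updated: d(BMO,H)=31/2, d(BMO,K)=97/4, d(BMO,Q)=83/4, d(BMO,R)=67/4, d(BMO,V)=41/4
step 3: merge (BMO,H) at d=31/2, Q=-137; branch lengths BMO→19/4, H→43/4; new cluster BHMO
  updated: d(BHMO,K)=95/8, d(BHMO,Q)=113/8, d(BHMO,R)=121/8, d(BHMO,V)=95/8
step 4: merge (K,R) at d=3, Q=-64; branch lengths K→79/24, R→-7/24; new cluster KR
  updated: d(BHMO,KR)=12, d(KR,Q)=21/2, d(KR,V)=13/2
step 5: merge (BHMO,KR) at d=12, Q=-43; branch lengths BHMO→33/4, KR→15/4; new cluster BHKMOR
  updated: d(BHKMOR,Q)=101/16, d(BHKMOR,V)=51/16
step 6: merge (BHKMOR,Q) at d=101/16, Q=-35/2; branch lengths BHKMOR→3/4, Q→89/16; new cluster BHKMOQR
  updated: d(BHKMOQR,V)=39/16
step 7: merge (BHKMOQR,V) at d=39/16; branch lengths BHKMOQR→39/32, V→39/32; new cluster BHKMOQRV
final tree: ((((((B:13/3,O:11/3):7/2,M:3/2):19/4,H:43/4):33/4,(K:79/24,R:-7/24):15/4):3/4,Q:89/16):39/32,V:39/32)
total length: 209/4

79/24,-7/24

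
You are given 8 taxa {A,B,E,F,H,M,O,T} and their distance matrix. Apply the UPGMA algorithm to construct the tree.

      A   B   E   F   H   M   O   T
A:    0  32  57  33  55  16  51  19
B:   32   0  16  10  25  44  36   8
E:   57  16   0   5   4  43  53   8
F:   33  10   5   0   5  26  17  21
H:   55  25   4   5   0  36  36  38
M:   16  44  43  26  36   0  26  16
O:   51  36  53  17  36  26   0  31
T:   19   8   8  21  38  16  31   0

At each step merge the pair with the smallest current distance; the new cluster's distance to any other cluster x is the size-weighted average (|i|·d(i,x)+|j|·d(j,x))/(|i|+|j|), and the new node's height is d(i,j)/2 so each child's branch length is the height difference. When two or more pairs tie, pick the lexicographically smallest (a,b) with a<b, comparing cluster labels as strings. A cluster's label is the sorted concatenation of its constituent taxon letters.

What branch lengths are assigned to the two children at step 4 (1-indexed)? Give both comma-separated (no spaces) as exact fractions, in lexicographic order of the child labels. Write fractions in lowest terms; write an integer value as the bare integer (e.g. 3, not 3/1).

iteration 1: select E,H (d=4); attach at lengths (2, 2); label the merged cluster EH
  updated: d(A,EH)=56, d(B,EH)=41/2, d(EH,F)=5, d(EH,M)=79/2, d(EH,O)=89/2, d(EH,T)=23
iteration 2: select EH,F (d=5); attach at lengths (1/2, 5/2); label the merged cluster EFH
  updated: d(A,EFH)=145/3, d(B,EFH)=17, d(EFH,M)=35, d(EFH,O)=106/3, d(EFH,T)=67/3
iteration 3: select B,T (d=8); attach at lengths (4, 4); label the merged cluster BT
  updated: d(A,BT)=51/2, d(BT,EFH)=59/3, d(BT,M)=30, d(BT,O)=67/2
iteration 4: select A,M (d=16); attach at lengths (8, 8); label the merged cluster AM
  updated: d(AM,BT)=111/4, d(AM,EFH)=125/3, d(AM,O)=77/2
iteration 5: select BT,EFH (d=59/3); attach at lengths (35/6, 22/3); label the merged cluster BEFHT
  updated: d(AM,BEFHT)=361/10, d(BEFHT,O)=173/5
iteration 6: select BEFHT,O (d=173/5); attach at lengths (112/15, 173/10); label the merged cluster BEFHOT
  updated: d(AM,BEFHOT)=73/2
iteration 7: select AM,BEFHOT (d=73/2); attach at lengths (41/4, 19/20); label the merged cluster ABEFHMOT
final tree: ((A:8,M:8):41/4,(((B:4,T:4):35/6,((E:2,H:2):1/2,F:5/2):22/3):112/15,O:173/10):19/20)
total length: 1202/15

8,8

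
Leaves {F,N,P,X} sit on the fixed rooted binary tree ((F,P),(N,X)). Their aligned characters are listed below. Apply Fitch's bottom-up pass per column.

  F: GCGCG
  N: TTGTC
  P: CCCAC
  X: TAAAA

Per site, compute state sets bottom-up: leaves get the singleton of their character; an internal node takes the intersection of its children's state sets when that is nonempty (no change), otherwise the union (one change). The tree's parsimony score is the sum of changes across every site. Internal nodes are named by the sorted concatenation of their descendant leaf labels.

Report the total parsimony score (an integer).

[col 0] FP: children F:{G}, P:{C} ∪→ {C,G}; cost 1
[col 0] NX: children N:{T}, X:{T} ∩→ {T}; cost 0
[col 0] FNPX: children FP:{C,G}, NX:{T} ∪→ {C,G,T}; cost 1
[col 1] FP: children F:{C}, P:{C} ∩→ {C}; cost 0
[col 1] NX: children N:{T}, X:{A} ∪→ {A,T}; cost 1
[col 1] FNPX: children FP:{C}, NX:{A,T} ∪→ {A,C,T}; cost 1
[col 2] FP: children F:{G}, P:{C} ∪→ {C,G}; cost 1
[col 2] NX: children N:{G}, X:{A} ∪→ {A,G}; cost 1
[col 2] FNPX: children FP:{C,G}, NX:{A,G} ∩→ {G}; cost 0
[col 3] FP: children F:{C}, P:{A} ∪→ {A,C}; cost 1
[col 3] NX: children N:{T}, X:{A} ∪→ {A,T}; cost 1
[col 3] FNPX: children FP:{A,C}, NX:{A,T} ∩→ {A}; cost 0
[col 4] FP: children F:{G}, P:{C} ∪→ {C,G}; cost 1
[col 4] NX: children N:{C}, X:{A} ∪→ {A,C}; cost 1
[col 4] FNPX: children FP:{C,G}, NX:{A,C} ∩→ {C}; cost 0
per-site changes: [2, 2, 2, 2, 2]; total = 10

10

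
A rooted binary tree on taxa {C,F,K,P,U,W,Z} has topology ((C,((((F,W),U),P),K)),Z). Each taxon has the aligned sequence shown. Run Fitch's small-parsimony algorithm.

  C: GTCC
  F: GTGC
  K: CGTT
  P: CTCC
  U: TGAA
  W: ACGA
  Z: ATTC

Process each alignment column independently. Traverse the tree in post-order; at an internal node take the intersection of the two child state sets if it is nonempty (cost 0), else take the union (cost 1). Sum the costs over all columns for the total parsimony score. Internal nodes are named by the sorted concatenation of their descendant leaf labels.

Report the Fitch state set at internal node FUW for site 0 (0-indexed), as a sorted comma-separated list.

site 0, node FW: F={G} ∪ W={A} → {A,G} (+1)
site 0, node FUW: FW={A,G} ∪ U={T} → {A,G,T} (+1)
site 0, node FPUW: FUW={A,G,T} ∪ P={C} → {A,C,G,T} (+1)
site 0, node FKPUW: FPUW={A,C,G,T} ∩ K={C} → {C} (+0)
site 0, node CFKPUW: C={G} ∪ FKPUW={C} → {C,G} (+1)
site 0, node CFKPUWZ: CFKPUW={C,G} ∪ Z={A} → {A,C,G} (+1)
site 1, node FW: F={T} ∪ W={C} → {C,T} (+1)
site 1, node FUW: FW={C,T} ∪ U={G} → {C,G,T} (+1)
site 1, node FPUW: FUW={C,G,T} ∩ P={T} → {T} (+0)
site 1, node FKPUW: FPUW={T} ∪ K={G} → {G,T} (+1)
site 1, node CFKPUW: C={T} ∩ FKPUW={G,T} → {T} (+0)
site 1, node CFKPUWZ: CFKPUW={T} ∩ Z={T} → {T} (+0)
site 2, node FW: F={G} ∩ W={G} → {G} (+0)
site 2, node FUW: FW={G} ∪ U={A} → {A,G} (+1)
site 2, node FPUW: FUW={A,G} ∪ P={C} → {A,C,G} (+1)
site 2, node FKPUW: FPUW={A,C,G} ∪ K={T} → {A,C,G,T} (+1)
site 2, node CFKPUW: C={C} ∩ FKPUW={A,C,G,T} → {C} (+0)
site 2, node CFKPUWZ: CFKPUW={C} ∪ Z={T} → {C,T} (+1)
site 3, node FW: F={C} ∪ W={A} → {A,C} (+1)
site 3, node FUW: FW={A,C} ∩ U={A} → {A} (+0)
site 3, node FPUW: FUW={A} ∪ P={C} → {A,C} (+1)
site 3, node FKPUW: FPUW={A,C} ∪ K={T} → {A,C,T} (+1)
site 3, node CFKPUW: C={C} ∩ FKPUW={A,C,T} → {C} (+0)
site 3, node CFKPUWZ: CFKPUW={C} ∩ Z={C} → {C} (+0)
per-site changes: [5, 3, 4, 3]; total = 15

A,G,T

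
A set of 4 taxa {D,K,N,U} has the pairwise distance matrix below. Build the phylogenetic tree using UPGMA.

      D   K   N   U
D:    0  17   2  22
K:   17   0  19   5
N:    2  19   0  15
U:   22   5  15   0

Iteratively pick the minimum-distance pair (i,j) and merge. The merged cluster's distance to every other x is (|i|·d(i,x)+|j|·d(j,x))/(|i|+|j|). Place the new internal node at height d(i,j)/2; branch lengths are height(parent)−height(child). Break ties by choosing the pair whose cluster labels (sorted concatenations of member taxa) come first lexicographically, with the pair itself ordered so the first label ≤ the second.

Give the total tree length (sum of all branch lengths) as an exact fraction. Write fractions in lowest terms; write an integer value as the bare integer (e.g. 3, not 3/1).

87/4

1. join D+N (d=2) ⇒ DN; edges |D|=1, |N|=1
  updated: d(DN,K)=18, d(DN,U)=37/2
2. join K+U (d=5) ⇒ KU; edges |K|=5/2, |U|=5/2
  updated: d(DN,KU)=73/4
3. join DN+KU (d=73/4) ⇒ DKNU; edges |DN|=65/8, |KU|=53/8
final tree: ((D:1,N:1):65/8,(K:5/2,U:5/2):53/8)
total length: 87/4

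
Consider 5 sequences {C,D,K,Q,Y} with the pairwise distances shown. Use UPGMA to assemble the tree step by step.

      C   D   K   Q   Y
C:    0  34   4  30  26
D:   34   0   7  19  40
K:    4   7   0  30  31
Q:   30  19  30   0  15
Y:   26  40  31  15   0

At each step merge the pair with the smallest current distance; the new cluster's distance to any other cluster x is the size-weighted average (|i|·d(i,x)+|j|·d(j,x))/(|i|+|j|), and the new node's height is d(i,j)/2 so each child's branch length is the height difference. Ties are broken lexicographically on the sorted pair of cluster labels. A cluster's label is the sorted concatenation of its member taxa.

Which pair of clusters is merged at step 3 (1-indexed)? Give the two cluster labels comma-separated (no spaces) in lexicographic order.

step 1: merge (C,K) at d=4; branch lengths C→2, K→2; new cluster CK
  updated: d(CK,D)=41/2, d(CK,Q)=30, d(CK,Y)=57/2
step 2: merge (Q,Y) at d=15; branch lengths Q→15/2, Y→15/2; new cluster QY
  updated: d(CK,QY)=117/4, d(D,QY)=59/2
step 3: merge (CK,D) at d=41/2; branch lengths CK→33/4, D→41/4; new cluster CDK
  updated: d(CDK,QY)=88/3
step 4: merge (CDK,QY) at d=88/3; branch lengths CDK→53/12, QY→43/6; new cluster CDKQY
final tree: (((C:2,K:2):33/4,D:41/4):53/12,(Q:15/2,Y:15/2):43/6)
total length: 589/12

CK,D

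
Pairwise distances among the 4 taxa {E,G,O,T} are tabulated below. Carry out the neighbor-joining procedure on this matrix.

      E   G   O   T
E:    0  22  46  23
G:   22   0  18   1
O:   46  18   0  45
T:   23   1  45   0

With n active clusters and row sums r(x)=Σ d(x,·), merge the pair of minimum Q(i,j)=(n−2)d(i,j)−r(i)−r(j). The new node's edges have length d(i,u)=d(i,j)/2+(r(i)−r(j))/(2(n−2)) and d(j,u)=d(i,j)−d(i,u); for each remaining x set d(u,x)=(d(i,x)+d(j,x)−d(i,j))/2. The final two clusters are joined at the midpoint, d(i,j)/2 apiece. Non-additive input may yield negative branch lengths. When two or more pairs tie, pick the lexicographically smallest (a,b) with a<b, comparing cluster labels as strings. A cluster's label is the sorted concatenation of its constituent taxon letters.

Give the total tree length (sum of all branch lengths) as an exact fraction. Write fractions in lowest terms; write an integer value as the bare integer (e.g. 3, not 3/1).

49

iteration 1: select E,T (d=23, Q=-114); attach at lengths (17, 6); label the merged cluster ET
  updated: d(ET,G)=0, d(ET,O)=34
iteration 2: select ET,G (d=0, Q=-52); attach at lengths (8, -8); label the merged cluster EGT
  updated: d(EGT,O)=26
iteration 3: select EGT,O (d=26); attach at lengths (13, 13); label the merged cluster EGOT
final tree: (((E:17,T:6):8,G:-8):13,O:13)
total length: 49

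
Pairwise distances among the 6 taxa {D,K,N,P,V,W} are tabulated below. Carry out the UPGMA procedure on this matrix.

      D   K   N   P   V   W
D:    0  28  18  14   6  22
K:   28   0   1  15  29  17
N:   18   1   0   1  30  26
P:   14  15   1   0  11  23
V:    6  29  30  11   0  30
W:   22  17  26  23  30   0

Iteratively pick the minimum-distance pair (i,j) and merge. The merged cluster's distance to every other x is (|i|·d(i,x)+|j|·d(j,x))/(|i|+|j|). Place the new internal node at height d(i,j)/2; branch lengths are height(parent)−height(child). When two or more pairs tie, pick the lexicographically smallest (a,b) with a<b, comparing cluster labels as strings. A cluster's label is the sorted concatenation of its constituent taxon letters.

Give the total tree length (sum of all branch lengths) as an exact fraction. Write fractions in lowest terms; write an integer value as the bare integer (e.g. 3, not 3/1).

step 1: merge (K,N) at d=1; branch lengths K→1/2, N→1/2; new cluster KN
  updated: d(D,KN)=23, d(KN,P)=8, d(KN,V)=59/2, d(KN,W)=43/2
step 2: merge (D,V) at d=6; branch lengths D→3, V→3; new cluster DV
  updated: d(DV,KN)=105/4, d(DV,P)=25/2, d(DV,W)=26
step 3: merge (KN,P) at d=8; branch lengths KN→7/2, P→4; new cluster KNP
  updated: d(DV,KNP)=65/3, d(KNP,W)=22
step 4: merge (DV,KNP) at d=65/3; branch lengths DV→47/6, KNP→41/6; new cluster DKNPV
  updated: d(DKNPV,W)=118/5
step 5: merge (DKNPV,W) at d=118/5; branch lengths DKNPV→29/30, W→59/5; new cluster DKNPVW
final tree: (((D:3,V:3):47/6,((K:1/2,N:1/2):7/2,P:4):41/6):29/30,W:59/5)
total length: 629/15

629/15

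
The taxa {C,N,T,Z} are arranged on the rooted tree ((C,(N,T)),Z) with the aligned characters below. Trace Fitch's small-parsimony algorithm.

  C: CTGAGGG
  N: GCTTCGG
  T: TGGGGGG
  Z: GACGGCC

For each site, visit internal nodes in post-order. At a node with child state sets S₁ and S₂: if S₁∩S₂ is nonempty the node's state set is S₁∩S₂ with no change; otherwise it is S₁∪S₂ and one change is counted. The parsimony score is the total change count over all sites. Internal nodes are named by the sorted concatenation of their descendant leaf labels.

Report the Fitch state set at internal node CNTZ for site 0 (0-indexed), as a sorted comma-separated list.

site 0, node NT: N={G} ∪ T={T} → {G,T} (+1)
site 0, node CNT: C={C} ∪ NT={G,T} → {C,G,T} (+1)
site 0, node CNTZ: CNT={C,G,T} ∩ Z={G} → {G} (+0)
site 1, node NT: N={C} ∪ T={G} → {C,G} (+1)
site 1, node CNT: C={T} ∪ NT={C,G} → {C,G,T} (+1)
site 1, node CNTZ: CNT={C,G,T} ∪ Z={A} → {A,C,G,T} (+1)
site 2, node NT: N={T} ∪ T={G} → {G,T} (+1)
site 2, node CNT: C={G} ∩ NT={G,T} → {G} (+0)
site 2, node CNTZ: CNT={G} ∪ Z={C} → {C,G} (+1)
site 3, node NT: N={T} ∪ T={G} → {G,T} (+1)
site 3, node CNT: C={A} ∪ NT={G,T} → {A,G,T} (+1)
site 3, node CNTZ: CNT={A,G,T} ∩ Z={G} → {G} (+0)
site 4, node NT: N={C} ∪ T={G} → {C,G} (+1)
site 4, node CNT: C={G} ∩ NT={C,G} → {G} (+0)
site 4, node CNTZ: CNT={G} ∩ Z={G} → {G} (+0)
site 5, node NT: N={G} ∩ T={G} → {G} (+0)
site 5, node CNT: C={G} ∩ NT={G} → {G} (+0)
site 5, node CNTZ: CNT={G} ∪ Z={C} → {C,G} (+1)
site 6, node NT: N={G} ∩ T={G} → {G} (+0)
site 6, node CNT: C={G} ∩ NT={G} → {G} (+0)
site 6, node CNTZ: CNT={G} ∪ Z={C} → {C,G} (+1)
per-site changes: [2, 3, 2, 2, 1, 1, 1]; total = 12

G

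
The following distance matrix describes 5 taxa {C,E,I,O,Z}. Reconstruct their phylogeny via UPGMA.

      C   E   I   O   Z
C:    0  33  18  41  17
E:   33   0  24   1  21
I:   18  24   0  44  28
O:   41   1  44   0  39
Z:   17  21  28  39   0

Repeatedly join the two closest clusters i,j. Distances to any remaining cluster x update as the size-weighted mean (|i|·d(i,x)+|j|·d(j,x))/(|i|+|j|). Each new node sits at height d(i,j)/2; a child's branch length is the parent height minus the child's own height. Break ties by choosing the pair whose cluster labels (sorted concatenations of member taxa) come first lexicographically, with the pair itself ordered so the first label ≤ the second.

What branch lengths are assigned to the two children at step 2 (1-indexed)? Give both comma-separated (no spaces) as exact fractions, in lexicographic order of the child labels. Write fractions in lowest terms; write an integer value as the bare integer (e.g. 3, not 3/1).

17/2,17/2

step 1: merge (E,O) at d=1; branch lengths E→1/2, O→1/2; new cluster EO
  updated: d(C,EO)=37, d(EO,I)=34, d(EO,Z)=30
step 2: merge (C,Z) at d=17; branch lengths C→17/2, Z→17/2; new cluster CZ
  updated: d(CZ,EO)=67/2, d(CZ,I)=23
step 3: merge (CZ,I) at d=23; branch lengths CZ→3, I→23/2; new cluster CIZ
  updated: d(CIZ,EO)=101/3
step 4: merge (CIZ,EO) at d=101/3; branch lengths CIZ→16/3, EO→49/3; new cluster CEIOZ
final tree: (((C:17/2,Z:17/2):3,I:23/2):16/3,(E:1/2,O:1/2):49/3)
total length: 325/6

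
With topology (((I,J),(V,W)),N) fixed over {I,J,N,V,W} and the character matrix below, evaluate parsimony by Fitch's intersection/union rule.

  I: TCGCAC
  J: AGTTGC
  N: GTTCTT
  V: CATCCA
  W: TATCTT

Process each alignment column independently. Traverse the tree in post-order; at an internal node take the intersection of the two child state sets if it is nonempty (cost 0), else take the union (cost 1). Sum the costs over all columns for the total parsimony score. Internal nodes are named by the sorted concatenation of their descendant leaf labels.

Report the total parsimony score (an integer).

13

[col 0] IJ: children I:{T}, J:{A} ∪→ {A,T}; cost 1
[col 0] VW: children V:{C}, W:{T} ∪→ {C,T}; cost 1
[col 0] IJVW: children IJ:{A,T}, VW:{C,T} ∩→ {T}; cost 0
[col 0] IJNVW: children IJVW:{T}, N:{G} ∪→ {G,T}; cost 1
[col 1] IJ: children I:{C}, J:{G} ∪→ {C,G}; cost 1
[col 1] VW: children V:{A}, W:{A} ∩→ {A}; cost 0
[col 1] IJVW: children IJ:{C,G}, VW:{A} ∪→ {A,C,G}; cost 1
[col 1] IJNVW: children IJVW:{A,C,G}, N:{T} ∪→ {A,C,G,T}; cost 1
[col 2] IJ: children I:{G}, J:{T} ∪→ {G,T}; cost 1
[col 2] VW: children V:{T}, W:{T} ∩→ {T}; cost 0
[col 2] IJVW: children IJ:{G,T}, VW:{T} ∩→ {T}; cost 0
[col 2] IJNVW: children IJVW:{T}, N:{T} ∩→ {T}; cost 0
[col 3] IJ: children I:{C}, J:{T} ∪→ {C,T}; cost 1
[col 3] VW: children V:{C}, W:{C} ∩→ {C}; cost 0
[col 3] IJVW: children IJ:{C,T}, VW:{C} ∩→ {C}; cost 0
[col 3] IJNVW: children IJVW:{C}, N:{C} ∩→ {C}; cost 0
[col 4] IJ: children I:{A}, J:{G} ∪→ {A,G}; cost 1
[col 4] VW: children V:{C}, W:{T} ∪→ {C,T}; cost 1
[col 4] IJVW: children IJ:{A,G}, VW:{C,T} ∪→ {A,C,G,T}; cost 1
[col 4] IJNVW: children IJVW:{A,C,G,T}, N:{T} ∩→ {T}; cost 0
[col 5] IJ: children I:{C}, J:{C} ∩→ {C}; cost 0
[col 5] VW: children V:{A}, W:{T} ∪→ {A,T}; cost 1
[col 5] IJVW: children IJ:{C}, VW:{A,T} ∪→ {A,C,T}; cost 1
[col 5] IJNVW: children IJVW:{A,C,T}, N:{T} ∩→ {T}; cost 0
per-site changes: [3, 3, 1, 1, 3, 2]; total = 13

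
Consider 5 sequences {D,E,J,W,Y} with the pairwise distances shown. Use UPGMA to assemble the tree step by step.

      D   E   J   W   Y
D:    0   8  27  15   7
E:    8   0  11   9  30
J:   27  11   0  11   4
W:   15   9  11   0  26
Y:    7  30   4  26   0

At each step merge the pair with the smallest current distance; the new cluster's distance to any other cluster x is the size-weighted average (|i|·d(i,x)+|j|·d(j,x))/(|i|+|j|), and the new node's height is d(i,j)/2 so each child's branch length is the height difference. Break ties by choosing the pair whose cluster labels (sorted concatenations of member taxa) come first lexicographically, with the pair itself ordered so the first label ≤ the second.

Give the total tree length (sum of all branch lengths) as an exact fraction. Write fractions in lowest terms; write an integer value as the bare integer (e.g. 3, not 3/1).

92/3

iteration 1: select J,Y (d=4); attach at lengths (2, 2); label the merged cluster JY
  updated: d(D,JY)=17, d(E,JY)=41/2, d(JY,W)=37/2
iteration 2: select D,E (d=8); attach at lengths (4, 4); label the merged cluster DE
  updated: d(DE,JY)=75/4, d(DE,W)=12
iteration 3: select DE,W (d=12); attach at lengths (2, 6); label the merged cluster DEW
  updated: d(DEW,JY)=56/3
iteration 4: select DEW,JY (d=56/3); attach at lengths (10/3, 22/3); label the merged cluster DEJWY
final tree: (((D:4,E:4):2,W:6):10/3,(J:2,Y:2):22/3)
total length: 92/3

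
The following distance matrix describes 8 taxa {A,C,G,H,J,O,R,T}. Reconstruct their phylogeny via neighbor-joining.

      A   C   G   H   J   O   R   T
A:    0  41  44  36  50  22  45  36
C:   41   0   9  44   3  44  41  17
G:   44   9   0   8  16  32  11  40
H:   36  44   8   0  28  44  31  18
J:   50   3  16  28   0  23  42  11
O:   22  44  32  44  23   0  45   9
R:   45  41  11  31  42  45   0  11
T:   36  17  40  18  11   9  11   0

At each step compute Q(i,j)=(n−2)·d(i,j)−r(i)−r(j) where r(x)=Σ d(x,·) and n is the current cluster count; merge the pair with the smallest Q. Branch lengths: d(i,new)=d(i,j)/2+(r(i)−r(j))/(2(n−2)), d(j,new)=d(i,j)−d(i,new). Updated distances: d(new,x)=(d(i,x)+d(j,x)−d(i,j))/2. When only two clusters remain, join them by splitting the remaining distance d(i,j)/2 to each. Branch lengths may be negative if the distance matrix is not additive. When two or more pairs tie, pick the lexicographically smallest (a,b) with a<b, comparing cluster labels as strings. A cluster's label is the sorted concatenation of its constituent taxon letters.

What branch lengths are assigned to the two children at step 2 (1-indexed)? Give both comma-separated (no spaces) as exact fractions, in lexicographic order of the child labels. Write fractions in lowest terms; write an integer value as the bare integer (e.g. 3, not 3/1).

iteration 1: select A,O (d=22, Q=-361); attach at lengths (187/12, 77/12); label the merged cluster AO
  updated: d(AO,C)=63/2, d(AO,G)=27, d(AO,H)=29, d(AO,J)=51/2, d(AO,R)=34, d(AO,T)=23/2
iteration 2: select C,J (d=3, Q=-256); attach at lengths (7/2, -1/2); label the merged cluster CJ
  updated: d(AO,CJ)=27, d(CJ,G)=11, d(CJ,H)=69/2, d(CJ,R)=40, d(CJ,T)=25/2
iteration 3: select G,H (d=8, Q=-371/2); attach at lengths (17/16, 111/16); label the merged cluster GH
  updated: d(AO,GH)=24, d(CJ,GH)=75/4, d(GH,R)=17, d(GH,T)=25
iteration 4: select GH,R (d=17, Q=-543/4); attach at lengths (45/8, 91/8); label the merged cluster GHR
  updated: d(AO,GHR)=41/2, d(CJ,GHR)=167/8, d(GHR,T)=19/2
iteration 5: select AO,T (d=23/2, Q=-139/2); attach at lengths (97/8, -5/8); label the merged cluster AOT
  updated: d(AOT,CJ)=14, d(AOT,GHR)=37/4
iteration 6: select AOT,CJ (d=14, Q=-353/8); attach at lengths (19/16, 205/16); label the merged cluster ACJOT
  updated: d(ACJOT,GHR)=129/16
iteration 7: select ACJOT,GHR (d=129/16); attach at lengths (129/32, 129/32); label the merged cluster ACGHJORT
final tree: ((((A:187/12,O:77/12):97/8,T:-5/8):19/16,(C:7/2,J:-1/2):205/16):129/32,((G:17/16,H:111/16):45/8,R:91/8):129/32)
total length: 1337/16

7/2,-1/2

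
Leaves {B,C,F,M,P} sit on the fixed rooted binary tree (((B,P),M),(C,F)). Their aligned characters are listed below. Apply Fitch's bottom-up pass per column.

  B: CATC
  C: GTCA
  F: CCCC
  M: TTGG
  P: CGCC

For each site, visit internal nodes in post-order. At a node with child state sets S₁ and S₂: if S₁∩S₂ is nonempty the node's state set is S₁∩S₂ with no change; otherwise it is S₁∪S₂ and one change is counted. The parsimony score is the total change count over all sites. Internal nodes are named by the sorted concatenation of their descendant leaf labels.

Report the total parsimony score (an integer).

9

[col 0] BP: children B:{C}, P:{C} ∩→ {C}; cost 0
[col 0] BMP: children BP:{C}, M:{T} ∪→ {C,T}; cost 1
[col 0] CF: children C:{G}, F:{C} ∪→ {C,G}; cost 1
[col 0] BCFMP: children BMP:{C,T}, CF:{C,G} ∩→ {C}; cost 0
[col 1] BP: children B:{A}, P:{G} ∪→ {A,G}; cost 1
[col 1] BMP: children BP:{A,G}, M:{T} ∪→ {A,G,T}; cost 1
[col 1] CF: children C:{T}, F:{C} ∪→ {C,T}; cost 1
[col 1] BCFMP: children BMP:{A,G,T}, CF:{C,T} ∩→ {T}; cost 0
[col 2] BP: children B:{T}, P:{C} ∪→ {C,T}; cost 1
[col 2] BMP: children BP:{C,T}, M:{G} ∪→ {C,G,T}; cost 1
[col 2] CF: children C:{C}, F:{C} ∩→ {C}; cost 0
[col 2] BCFMP: children BMP:{C,G,T}, CF:{C} ∩→ {C}; cost 0
[col 3] BP: children B:{C}, P:{C} ∩→ {C}; cost 0
[col 3] BMP: children BP:{C}, M:{G} ∪→ {C,G}; cost 1
[col 3] CF: children C:{A}, F:{C} ∪→ {A,C}; cost 1
[col 3] BCFMP: children BMP:{C,G}, CF:{A,C} ∩→ {C}; cost 0
per-site changes: [2, 3, 2, 2]; total = 9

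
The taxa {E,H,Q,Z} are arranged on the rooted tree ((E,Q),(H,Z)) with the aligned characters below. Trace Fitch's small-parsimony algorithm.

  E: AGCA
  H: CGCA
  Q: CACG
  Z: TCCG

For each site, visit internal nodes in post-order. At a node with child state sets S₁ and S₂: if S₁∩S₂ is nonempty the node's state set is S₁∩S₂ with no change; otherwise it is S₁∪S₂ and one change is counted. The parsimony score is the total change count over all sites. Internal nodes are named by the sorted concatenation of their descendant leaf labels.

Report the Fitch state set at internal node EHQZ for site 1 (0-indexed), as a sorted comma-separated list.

G

site 0, node EQ: E={A} ∪ Q={C} → {A,C} (+1)
site 0, node HZ: H={C} ∪ Z={T} → {C,T} (+1)
site 0, node EHQZ: EQ={A,C} ∩ HZ={C,T} → {C} (+0)
site 1, node EQ: E={G} ∪ Q={A} → {A,G} (+1)
site 1, node HZ: H={G} ∪ Z={C} → {C,G} (+1)
site 1, node EHQZ: EQ={A,G} ∩ HZ={C,G} → {G} (+0)
site 2, node EQ: E={C} ∩ Q={C} → {C} (+0)
site 2, node HZ: H={C} ∩ Z={C} → {C} (+0)
site 2, node EHQZ: EQ={C} ∩ HZ={C} → {C} (+0)
site 3, node EQ: E={A} ∪ Q={G} → {A,G} (+1)
site 3, node HZ: H={A} ∪ Z={G} → {A,G} (+1)
site 3, node EHQZ: EQ={A,G} ∩ HZ={A,G} → {A,G} (+0)
per-site changes: [2, 2, 0, 2]; total = 6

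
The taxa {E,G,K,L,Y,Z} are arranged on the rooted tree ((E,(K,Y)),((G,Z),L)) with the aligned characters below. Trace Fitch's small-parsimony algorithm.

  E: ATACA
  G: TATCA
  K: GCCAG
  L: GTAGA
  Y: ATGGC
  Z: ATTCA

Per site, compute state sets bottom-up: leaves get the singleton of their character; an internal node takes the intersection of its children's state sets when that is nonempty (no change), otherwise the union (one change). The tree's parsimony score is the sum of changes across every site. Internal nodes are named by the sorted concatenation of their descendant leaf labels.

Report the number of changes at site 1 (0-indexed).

2

[col 0] KY: children K:{G}, Y:{A} ∪→ {A,G}; cost 1
[col 0] EKY: children E:{A}, KY:{A,G} ∩→ {A}; cost 0
[col 0] GZ: children G:{T}, Z:{A} ∪→ {A,T}; cost 1
[col 0] GLZ: children GZ:{A,T}, L:{G} ∪→ {A,G,T}; cost 1
[col 0] EGKLYZ: children EKY:{A}, GLZ:{A,G,T} ∩→ {A}; cost 0
[col 1] KY: children K:{C}, Y:{T} ∪→ {C,T}; cost 1
[col 1] EKY: children E:{T}, KY:{C,T} ∩→ {T}; cost 0
[col 1] GZ: children G:{A}, Z:{T} ∪→ {A,T}; cost 1
[col 1] GLZ: children GZ:{A,T}, L:{T} ∩→ {T}; cost 0
[col 1] EGKLYZ: children EKY:{T}, GLZ:{T} ∩→ {T}; cost 0
[col 2] KY: children K:{C}, Y:{G} ∪→ {C,G}; cost 1
[col 2] EKY: children E:{A}, KY:{C,G} ∪→ {A,C,G}; cost 1
[col 2] GZ: children G:{T}, Z:{T} ∩→ {T}; cost 0
[col 2] GLZ: children GZ:{T}, L:{A} ∪→ {A,T}; cost 1
[col 2] EGKLYZ: children EKY:{A,C,G}, GLZ:{A,T} ∩→ {A}; cost 0
[col 3] KY: children K:{A}, Y:{G} ∪→ {A,G}; cost 1
[col 3] EKY: children E:{C}, KY:{A,G} ∪→ {A,C,G}; cost 1
[col 3] GZ: children G:{C}, Z:{C} ∩→ {C}; cost 0
[col 3] GLZ: children GZ:{C}, L:{G} ∪→ {C,G}; cost 1
[col 3] EGKLYZ: children EKY:{A,C,G}, GLZ:{C,G} ∩→ {C,G}; cost 0
[col 4] KY: children K:{G}, Y:{C} ∪→ {C,G}; cost 1
[col 4] EKY: children E:{A}, KY:{C,G} ∪→ {A,C,G}; cost 1
[col 4] GZ: children G:{A}, Z:{A} ∩→ {A}; cost 0
[col 4] GLZ: children GZ:{A}, L:{A} ∩→ {A}; cost 0
[col 4] EGKLYZ: children EKY:{A,C,G}, GLZ:{A} ∩→ {A}; cost 0
per-site changes: [3, 2, 3, 3, 2]; total = 13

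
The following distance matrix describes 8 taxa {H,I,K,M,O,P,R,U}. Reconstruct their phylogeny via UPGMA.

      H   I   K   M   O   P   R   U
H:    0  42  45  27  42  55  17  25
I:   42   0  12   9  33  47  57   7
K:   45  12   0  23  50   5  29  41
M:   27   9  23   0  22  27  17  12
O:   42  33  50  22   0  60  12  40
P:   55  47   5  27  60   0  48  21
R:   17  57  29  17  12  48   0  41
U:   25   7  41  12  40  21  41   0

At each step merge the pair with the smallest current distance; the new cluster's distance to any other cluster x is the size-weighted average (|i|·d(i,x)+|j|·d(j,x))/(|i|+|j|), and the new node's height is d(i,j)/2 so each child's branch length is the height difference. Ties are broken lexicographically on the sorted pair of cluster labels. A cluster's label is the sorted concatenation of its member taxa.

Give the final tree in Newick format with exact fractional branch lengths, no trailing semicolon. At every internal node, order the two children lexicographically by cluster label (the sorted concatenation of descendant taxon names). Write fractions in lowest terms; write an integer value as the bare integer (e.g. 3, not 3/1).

((H:59/4,(O:6,R:6):35/4):99/20,(((I:7/2,U:7/2):7/4,M:21/4):9,(K:5/2,P:5/2):47/4):109/20)

step 1: merge (K,P) at d=5; branch lengths K→5/2, P→5/2; new cluster KP
  updated: d(H,KP)=50, d(I,KP)=59/2, d(KP,M)=25, d(KP,O)=55, d(KP,R)=77/2, d(KP,U)=31
step 2: merge (I,U) at d=7; branch lengths I→7/2, U→7/2; new cluster IU
  updated: d(H,IU)=67/2, d(IU,KP)=121/4, d(IU,M)=21/2, d(IU,O)=73/2, d(IU,R)=49
step 3: merge (IU,M) at d=21/2; branch lengths IU→7/4, M→21/4; new cluster IMU
  updated: d(H,IMU)=94/3, d(IMU,KP)=57/2, d(IMU,O)=95/3, d(IMU,R)=115/3
step 4: merge (O,R) at d=12; branch lengths O→6, R→6; new cluster OR
  updated: d(H,OR)=59/2, d(IMU,OR)=35, d(KP,OR)=187/4
step 5: merge (IMU,KP) at d=57/2; branch lengths IMU→9, KP→47/4; new cluster IKMPU
  updated: d(H,IKMPU)=194/5, d(IKMPU,OR)=397/10
step 6: merge (H,OR) at d=59/2; branch lengths H→59/4, OR→35/4; new cluster HOR
  updated: d(HOR,IKMPU)=197/5
step 7: merge (HOR,IKMPU) at d=197/5; branch lengths HOR→99/20, IKMPU→109/20; new cluster HIKMOPRU
final tree: ((H:59/4,(O:6,R:6):35/4):99/20,(((I:7/2,U:7/2):7/4,M:21/4):9,(K:5/2,P:5/2):47/4):109/20)
total length: 1713/20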